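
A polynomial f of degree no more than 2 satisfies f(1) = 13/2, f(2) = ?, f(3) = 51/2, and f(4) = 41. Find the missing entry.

14

On equispaced nodes a degree-2 polynomial has vanishing third forward difference, so
  - f(1) + 3·f(2) - 3·f(3) + f(4) = 0.
Substituting the known values and solving for f(2):
  3·f(2) = 42
  f(2) = 14.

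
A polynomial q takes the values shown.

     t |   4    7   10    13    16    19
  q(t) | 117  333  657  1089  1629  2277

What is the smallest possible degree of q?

Forward differences of the values at t = 4, 7, 10, 13, 16, 19:
  q  : 117  333  657  1089  1629  2277
  Δ  : 216  324  432  540  648
  Δ^2: 108  108  108  108
  Δ^3: 0  0  0
  Δ^4: 0  0
  Δ^5: 0
The second differences are constant (108) and nonzero, while all higher differences vanish, so the minimal degree is 2.

2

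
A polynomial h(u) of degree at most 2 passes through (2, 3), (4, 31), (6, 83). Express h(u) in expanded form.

Using the Lagrange interpolation formula with nodes 2, 4, 6:
  L_0(u) = (u - 4)(u - 6) / 8
  L_1(u) = (u - 2)(u - 6) / -4
  L_2(u) = (u - 2)(u - 4) / 8
Then h(u) = 3·L_0(u) + 31·L_1(u) + 83·L_2(u).
Expanding and collecting terms gives h(u) = 3u^2 - 4u - 1.
Check: h(2) = 3. ✓

h(u) = 3u^2 - 4u - 1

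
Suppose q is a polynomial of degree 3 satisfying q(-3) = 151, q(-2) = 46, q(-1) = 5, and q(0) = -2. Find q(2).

-34

Using the Lagrange interpolation formula with nodes -3, -2, -1, 0:
  L_0(n) = (n + 2)(n + 1)n / -6
  L_1(n) = (n + 3)(n + 1)n / 2
  L_2(n) = (n + 3)(n + 2)n / -2
  L_3(n) = (n + 3)(n + 2)(n + 1) / 6
Then q(n) = 151·L_0(n) + 46·L_1(n) + 5·L_2(n) - 2·L_3(n).
Expanding and collecting terms gives q(n) = -5n^3 + 2n^2 - 2.
Evaluating at n = 2: q(2) = -34.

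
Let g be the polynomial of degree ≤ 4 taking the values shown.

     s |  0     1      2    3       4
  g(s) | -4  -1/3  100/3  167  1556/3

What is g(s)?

Write g(s) = as^4 + bs^3 + cs^2 + ds + e. Substituting each data point gives a linear system:
  e = -4
  a + b + c + d + e = -1/3
  16a + 8b + 4c + 2d + e = 100/3
  81a + 27b + 9c + 3d + e = 167
  256a + 64b + 16c + 4d + e = 1556/3
Solving the system yields a = 2, b = -1/3, c = 2, d = 0, e = -4.
So g(s) = 2s⁴ - (1/3)s³ + 2s² - 4.
Check: g(4) = 1556/3. ✓

g(s) = 2s^4 - (1/3)s^3 + 2s^2 - 4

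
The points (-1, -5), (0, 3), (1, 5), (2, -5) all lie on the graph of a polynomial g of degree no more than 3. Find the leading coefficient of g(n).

-1

Write g(n) = an^3 + bn^2 + cn + d. Substituting each data point gives a linear system:
  -a + b - c + d = -5
  d = 3
  a + b + c + d = 5
  8a + 4b + 2c + d = -5
Solving the system yields a = -1, b = -3, c = 6, d = 3.
So g(n) = -n^3 - 3n^2 + 6n + 3.
The leading coefficient is -1.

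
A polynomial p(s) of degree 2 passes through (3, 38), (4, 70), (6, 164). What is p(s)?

Using the Lagrange interpolation formula with nodes 3, 4, 6:
  L_0(s) = (s - 4)(s - 6) / 3
  L_1(s) = (s - 3)(s - 6) / -2
  L_2(s) = (s - 3)(s - 4) / 6
Then p(s) = 38·L_0(s) + 70·L_1(s) + 164·L_2(s).
Expanding and collecting terms gives p(s) = 5s^2 - 3s + 2.
Check: p(4) = 70. ✓

p(s) = 5s^2 - 3s + 2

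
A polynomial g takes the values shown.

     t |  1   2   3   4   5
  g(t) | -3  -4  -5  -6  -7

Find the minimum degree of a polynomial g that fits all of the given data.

1

Forward differences of the values at t = 1, 2, 3, 4, 5:
  g  : -3  -4  -5  -6  -7
  Δ  : -1  -1  -1  -1
  Δ^2: 0  0  0
  Δ^3: 0  0
  Δ^4: 0
The first differences are constant (-1) and nonzero, while all higher differences vanish, so the minimal degree is 1.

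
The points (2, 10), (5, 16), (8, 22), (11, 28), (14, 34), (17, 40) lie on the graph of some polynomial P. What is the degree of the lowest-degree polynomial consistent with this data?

Forward differences of the values at x = 2, 5, 8, 11, 14, 17:
  P  : 10  16  22  28  34  40
  Δ  : 6  6  6  6  6
  Δ^2: 0  0  0  0
  Δ^3: 0  0  0
  Δ^4: 0  0
  Δ^5: 0
The first differences are constant (6) and nonzero, while all higher differences vanish, so the minimal degree is 1.

1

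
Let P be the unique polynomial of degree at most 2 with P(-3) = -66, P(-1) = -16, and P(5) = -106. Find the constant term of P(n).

-6

Write P(n) = an^2 + bn + c. Substituting each data point gives a linear system:
  9a - 3b + c = -66
  a - b + c = -16
  25a + 5b + c = -106
Solving the system yields a = -5, b = 5, c = -6.
So P(n) = -5n^2 + 5n - 6.
The constant term is -6.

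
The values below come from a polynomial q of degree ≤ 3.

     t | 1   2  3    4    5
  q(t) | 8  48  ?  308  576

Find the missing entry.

140

On equispaced nodes a degree-3 polynomial has vanishing fourth forward difference, so
  q(1) - 4·q(2) + 6·q(3) - 4·q(4) + q(5) = 0.
Substituting the known values and solving for q(3):
  6·q(3) = 840
  q(3) = 140.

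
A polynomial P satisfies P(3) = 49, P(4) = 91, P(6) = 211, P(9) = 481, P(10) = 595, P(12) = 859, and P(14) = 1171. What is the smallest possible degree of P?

Divided differences on the nodes 3, 4, 6, 9, 10, 12, 14:
  order 0: 49  91  211  481  595  859  1171
  order 1: 42  60  90  114  132  156
  order 2: 6  6  6  6  6
  order 3: 0  0  0  0
  order 4: 0  0  0
  order 5: 0  0
  order 6: 0
The order-2 divided differences are all 6 (nonzero) and every higher order vanishes, so the data lies on a polynomial of degree exactly 2.

2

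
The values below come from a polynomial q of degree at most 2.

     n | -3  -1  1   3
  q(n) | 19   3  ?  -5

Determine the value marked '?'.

The 3 known points determine the degree-2 polynomial uniquely.
Write q(n) = an^2 + bn + c. Substituting each data point gives a linear system:
  9a - 3b + c = 19
  a - b + c = 3
  9a + 3b + c = -5
Solving the system yields a = 1, b = -4, c = -2.
So q(n) = n^2 - 4n - 2.
Then q(1) = -5.

-5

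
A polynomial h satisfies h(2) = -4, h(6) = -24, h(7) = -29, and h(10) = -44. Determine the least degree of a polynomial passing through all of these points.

1

Divided differences on the nodes 2, 6, 7, 10:
  order 0: -4  -24  -29  -44
  order 1: -5  -5  -5
  order 2: 0  0
  order 3: 0
The order-1 divided differences are all -5 (nonzero) and every higher order vanishes, so the data lies on a polynomial of degree exactly 1.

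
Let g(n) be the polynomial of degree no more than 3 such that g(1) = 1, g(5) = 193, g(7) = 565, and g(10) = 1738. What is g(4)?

94

Using the Lagrange interpolation formula with nodes 1, 5, 7, 10:
  L_0(n) = (n - 5)(n - 7)(n - 10) / -216
  L_1(n) = (n - 1)(n - 7)(n - 10) / 40
  L_2(n) = (n - 1)(n - 5)(n - 10) / -36
  L_3(n) = (n - 1)(n - 5)(n - 7) / 135
Then g(n) = 1·L_0(n) + 193·L_1(n) + 565·L_2(n) + 1738·L_3(n).
Expanding and collecting terms gives g(n) = 2n^3 - 3n^2 + 4n - 2.
Evaluating at n = 4: g(4) = 94.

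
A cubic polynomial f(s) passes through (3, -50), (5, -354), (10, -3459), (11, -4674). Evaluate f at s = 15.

Using the Lagrange interpolation formula with nodes 3, 5, 10, 11:
  L_0(s) = (s - 5)(s - 10)(s - 11) / -112
  L_1(s) = (s - 3)(s - 10)(s - 11) / 60
  L_2(s) = (s - 3)(s - 5)(s - 11) / -35
  L_3(s) = (s - 3)(s - 5)(s - 10) / 48
Then f(s) = -50·L_0(s) - 354·L_1(s) - 3459·L_2(s) - 4674·L_3(s).
Expanding and collecting terms gives f(s) = -4s^3 + 5s^2 + 4s + 1.
Evaluating at s = 15: f(15) = -12314.

-12314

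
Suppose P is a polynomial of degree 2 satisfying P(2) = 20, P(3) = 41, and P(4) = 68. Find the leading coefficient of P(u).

Write P(u) = au^2 + bu + c. Substituting each data point gives a linear system:
  4a + 2b + c = 20
  9a + 3b + c = 41
  16a + 4b + c = 68
Solving the system yields a = 3, b = 6, c = -4.
So P(u) = 3u² + 6u - 4.
The leading coefficient is 3.

3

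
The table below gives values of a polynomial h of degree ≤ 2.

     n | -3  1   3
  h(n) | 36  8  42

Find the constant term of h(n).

3

Write h(n) = an^2 + bn + c. Substituting each data point gives a linear system:
  9a - 3b + c = 36
  a + b + c = 8
  9a + 3b + c = 42
Solving the system yields a = 4, b = 1, c = 3.
So h(n) = 4n² + n + 3.
The constant term is 3.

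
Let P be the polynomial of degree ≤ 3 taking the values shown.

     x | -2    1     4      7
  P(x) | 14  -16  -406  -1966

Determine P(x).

P(x) = -5x^3 - 5x^2 - 6

Write P(x) = ax^3 + bx^2 + cx + d. Substituting each data point gives a linear system:
  -8a + 4b - 2c + d = 14
  a + b + c + d = -16
  64a + 16b + 4c + d = -406
  343a + 49b + 7c + d = -1966
Solving the system yields a = -5, b = -5, c = 0, d = -6.
So P(x) = -5x³ - 5x² - 6.
Check: P(1) = -16. ✓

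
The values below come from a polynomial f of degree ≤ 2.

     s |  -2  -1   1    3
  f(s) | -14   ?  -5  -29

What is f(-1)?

-5

The 3 known points determine the degree-2 polynomial uniquely.
Write f(s) = as^2 + bs + c. Substituting each data point gives a linear system:
  4a - 2b + c = -14
  a + b + c = -5
  9a + 3b + c = -29
Solving the system yields a = -3, b = 0, c = -2.
So f(s) = -3s^2 - 2.
Then f(-1) = -5.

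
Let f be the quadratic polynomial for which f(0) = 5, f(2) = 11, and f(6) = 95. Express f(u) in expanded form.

Write f(u) = au^2 + bu + c. Substituting each data point gives a linear system:
  c = 5
  4a + 2b + c = 11
  36a + 6b + c = 95
Solving the system yields a = 3, b = -3, c = 5.
So f(u) = 3u^2 - 3u + 5.
Check: f(6) = 95. ✓

f(u) = 3u^2 - 3u + 5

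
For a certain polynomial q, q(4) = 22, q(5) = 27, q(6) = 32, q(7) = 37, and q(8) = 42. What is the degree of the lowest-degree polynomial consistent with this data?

Forward differences of the values at u = 4, 5, 6, 7, 8:
  q  : 22  27  32  37  42
  Δ  : 5  5  5  5
  Δ^2: 0  0  0
  Δ^3: 0  0
  Δ^4: 0
The first differences are constant (5) and nonzero, while all higher differences vanish, so the minimal degree is 1.

1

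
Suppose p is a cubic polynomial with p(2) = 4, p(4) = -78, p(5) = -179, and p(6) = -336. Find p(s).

Write p(s) = as^3 + bs^2 + cs + d. Substituting each data point gives a linear system:
  8a + 4b + 2c + d = 4
  64a + 16b + 4c + d = -78
  125a + 25b + 5c + d = -179
  216a + 36b + 6c + d = -336
Solving the system yields a = -2, b = 2, c = 3, d = 6.
So p(s) = -2s^3 + 2s^2 + 3s + 6.
Check: p(4) = -78. ✓

p(s) = -2s^3 + 2s^2 + 3s + 6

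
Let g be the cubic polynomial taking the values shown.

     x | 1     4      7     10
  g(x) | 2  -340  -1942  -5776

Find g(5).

Using the Lagrange interpolation formula with nodes 1, 4, 7, 10:
  L_0(x) = (x - 4)(x - 7)(x - 10) / -162
  L_1(x) = (x - 1)(x - 7)(x - 10) / 54
  L_2(x) = (x - 1)(x - 4)(x - 10) / -54
  L_3(x) = (x - 1)(x - 4)(x - 7) / 162
Then g(x) = 2·L_0(x) - 340·L_1(x) - 1942·L_2(x) - 5776·L_3(x).
Expanding and collecting terms gives g(x) = -6x^3 + 2x^2 + 2x + 4.
Evaluating at x = 5: g(5) = -686.

-686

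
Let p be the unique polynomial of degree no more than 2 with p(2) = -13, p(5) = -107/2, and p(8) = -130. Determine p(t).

Write p(t) = at^2 + bt + c. Substituting each data point gives a linear system:
  4a + 2b + c = -13
  25a + 5b + c = -107/2
  64a + 8b + c = -130
Solving the system yields a = -2, b = 1/2, c = -6.
So p(t) = -2t^2 + (1/2)t - 6.
Check: p(5) = -107/2. ✓

p(t) = -2t^2 + (1/2)t - 6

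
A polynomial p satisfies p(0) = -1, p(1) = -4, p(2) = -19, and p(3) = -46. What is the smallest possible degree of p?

2

Forward differences of the values at u = 0, 1, 2, 3:
  p  : -1  -4  -19  -46
  Δ  : -3  -15  -27
  Δ^2: -12  -12
  Δ^3: 0
The second differences are constant (-12) and nonzero, while all higher differences vanish, so the minimal degree is 2.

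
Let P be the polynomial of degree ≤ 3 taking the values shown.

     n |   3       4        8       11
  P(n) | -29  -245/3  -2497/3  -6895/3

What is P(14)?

-14695/3

Write P(n) = an^3 + bn^2 + cn + d. Substituting each data point gives a linear system:
  27a + 9b + 3c + d = -29
  64a + 16b + 4c + d = -245/3
  512a + 64b + 8c + d = -2497/3
  1331a + 121b + 11c + d = -6895/3
Solving the system yields a = -2, b = 3, c = 1/3, d = -3.
So P(n) = -2n^3 + 3n^2 + (1/3)n - 3.
Then P(14) = -14695/3.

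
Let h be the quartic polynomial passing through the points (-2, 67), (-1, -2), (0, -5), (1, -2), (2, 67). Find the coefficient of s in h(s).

0

Write h(s) = as^4 + bs^3 + cs^2 + ds + e. Substituting each data point gives a linear system:
  16a - 8b + 4c - 2d + e = 67
  a - b + c - d + e = -2
  e = -5
  a + b + c + d + e = -2
  16a + 8b + 4c + 2d + e = 67
Solving the system yields a = 5, b = 0, c = -2, d = 0, e = -5.
So h(s) = 5s^4 - 2s^2 - 5.
The coefficient of s is 0.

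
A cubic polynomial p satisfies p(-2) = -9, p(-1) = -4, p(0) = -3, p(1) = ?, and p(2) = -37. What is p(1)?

The 4 known points determine the degree-3 polynomial uniquely.
Write p(u) = au^3 + bu^2 + cu + d. Substituting each data point gives a linear system:
  -8a + 4b - 2c + d = -9
  -a + b - c + d = -4
  d = -3
  8a + 4b + 2c + d = -37
Solving the system yields a = -1, b = -5, c = -3, d = -3.
So p(u) = -u³ - 5u² - 3u - 3.
Then p(1) = -12.

-12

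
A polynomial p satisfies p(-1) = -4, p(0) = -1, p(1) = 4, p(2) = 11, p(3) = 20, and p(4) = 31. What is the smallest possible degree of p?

Forward differences of the values at u = -1, 0, 1, 2, 3, 4:
  p  : -4  -1  4  11  20  31
  Δ  : 3  5  7  9  11
  Δ^2: 2  2  2  2
  Δ^3: 0  0  0
  Δ^4: 0  0
  Δ^5: 0
The second differences are constant (2) and nonzero, while all higher differences vanish, so the minimal degree is 2.

2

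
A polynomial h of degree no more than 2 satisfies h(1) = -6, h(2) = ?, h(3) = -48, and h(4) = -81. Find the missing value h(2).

-23

On equispaced nodes a degree-2 polynomial has vanishing third forward difference, so
  - h(1) + 3·h(2) - 3·h(3) + h(4) = 0.
Substituting the known values and solving for h(2):
  3·h(2) = -69
  h(2) = -23.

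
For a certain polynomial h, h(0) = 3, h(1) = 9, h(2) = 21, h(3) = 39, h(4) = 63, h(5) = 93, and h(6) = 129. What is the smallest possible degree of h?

Forward differences of the values at t = 0, 1, 2, 3, 4, 5, 6:
  h  : 3  9  21  39  63  93  129
  Δ  : 6  12  18  24  30  36
  Δ^2: 6  6  6  6  6
  Δ^3: 0  0  0  0
  Δ^4: 0  0  0
  Δ^5: 0  0
  Δ^6: 0
The second differences are constant (6) and nonzero, while all higher differences vanish, so the minimal degree is 2.

2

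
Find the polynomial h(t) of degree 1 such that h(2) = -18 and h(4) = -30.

h(t) = -6t - 6

Using the Lagrange interpolation formula with nodes 2, 4:
  L_0(t) = (t - 4) / -2
  L_1(t) = (t - 2) / 2
Then h(t) = -18·L_0(t) - 30·L_1(t).
Expanding and collecting terms gives h(t) = -6t - 6.
Check: h(2) = -18. ✓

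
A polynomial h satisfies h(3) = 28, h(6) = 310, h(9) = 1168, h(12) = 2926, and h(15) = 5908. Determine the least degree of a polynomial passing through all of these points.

3

Forward differences of the values at n = 3, 6, 9, 12, 15:
  h  : 28  310  1168  2926  5908
  Δ  : 282  858  1758  2982
  Δ^2: 576  900  1224
  Δ^3: 324  324
  Δ^4: 0
The third differences are constant (324) and nonzero, while all higher differences vanish, so the minimal degree is 3.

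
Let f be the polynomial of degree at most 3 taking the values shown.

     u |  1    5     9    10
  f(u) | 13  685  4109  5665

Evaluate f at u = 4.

Using the Lagrange interpolation formula with nodes 1, 5, 9, 10:
  L_0(u) = (u - 5)(u - 9)(u - 10) / -288
  L_1(u) = (u - 1)(u - 9)(u - 10) / 80
  L_2(u) = (u - 1)(u - 5)(u - 10) / -32
  L_3(u) = (u - 1)(u - 5)(u - 9) / 45
Then f(u) = 13·L_0(u) + 685·L_1(u) + 4109·L_2(u) + 5665·L_3(u).
Expanding and collecting terms gives f(u) = 6u^3 - 4u^2 + 6u + 5.
Evaluating at u = 4: f(4) = 349.

349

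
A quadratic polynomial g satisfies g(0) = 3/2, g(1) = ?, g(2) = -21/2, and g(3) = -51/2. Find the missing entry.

-3/2

The 3 known points determine the degree-2 polynomial uniquely.
Write g(n) = an^2 + bn + c. Substituting each data point gives a linear system:
  c = 3/2
  4a + 2b + c = -21/2
  9a + 3b + c = -51/2
Solving the system yields a = -3, b = 0, c = 3/2.
So g(n) = -3n^2 + 3/2.
Then g(1) = -3/2.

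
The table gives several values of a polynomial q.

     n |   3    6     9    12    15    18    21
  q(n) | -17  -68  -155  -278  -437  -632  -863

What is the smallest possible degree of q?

Forward differences of the values at n = 3, 6, 9, 12, 15, 18, 21:
  q  : -17  -68  -155  -278  -437  -632  -863
  Δ  : -51  -87  -123  -159  -195  -231
  Δ^2: -36  -36  -36  -36  -36
  Δ^3: 0  0  0  0
  Δ^4: 0  0  0
  Δ^5: 0  0
  Δ^6: 0
The second differences are constant (-36) and nonzero, while all higher differences vanish, so the minimal degree is 2.

2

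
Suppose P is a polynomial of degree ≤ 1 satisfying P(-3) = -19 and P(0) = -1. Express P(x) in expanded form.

P(x) = 6x - 1

Write P(x) = ax + b. Substituting each data point gives a linear system:
  -3a + b = -19
  b = -1
Solving the system yields a = 6, b = -1.
So P(x) = 6x - 1.
Check: P(-3) = -19. ✓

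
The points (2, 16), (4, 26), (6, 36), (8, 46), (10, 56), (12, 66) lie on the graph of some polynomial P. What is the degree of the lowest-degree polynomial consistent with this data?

Forward differences of the values at t = 2, 4, 6, 8, 10, 12:
  P  : 16  26  36  46  56  66
  Δ  : 10  10  10  10  10
  Δ^2: 0  0  0  0
  Δ^3: 0  0  0
  Δ^4: 0  0
  Δ^5: 0
The first differences are constant (10) and nonzero, while all higher differences vanish, so the minimal degree is 1.

1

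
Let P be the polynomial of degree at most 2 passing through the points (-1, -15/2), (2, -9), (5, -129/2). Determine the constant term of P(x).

-2

Write P(x) = ax^2 + bx + c. Substituting each data point gives a linear system:
  a - b + c = -15/2
  4a + 2b + c = -9
  25a + 5b + c = -129/2
Solving the system yields a = -3, b = 5/2, c = -2.
So P(x) = -3x^2 + (5/2)x - 2.
The constant term is -2.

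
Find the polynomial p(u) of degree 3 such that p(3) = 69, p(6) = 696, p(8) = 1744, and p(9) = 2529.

p(u) = 4u^3 - 5u^2 + 2u

Write p(u) = au^3 + bu^2 + cu + d. Substituting each data point gives a linear system:
  27a + 9b + 3c + d = 69
  216a + 36b + 6c + d = 696
  512a + 64b + 8c + d = 1744
  729a + 81b + 9c + d = 2529
Solving the system yields a = 4, b = -5, c = 2, d = 0.
So p(u) = 4u^3 - 5u^2 + 2u.
Check: p(6) = 696. ✓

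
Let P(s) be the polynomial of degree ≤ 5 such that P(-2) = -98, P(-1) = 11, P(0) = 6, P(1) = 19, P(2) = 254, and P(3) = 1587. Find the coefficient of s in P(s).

Write P(s) = as^5 + bs^4 + cs^3 + ds^2 + es + k. Substituting each data point gives a linear system:
  -32a + 16b - 8c + 4d - 2e + k = -98
  -a + b - c + d - e + k = 11
  k = 6
  a + b + c + d + e + k = 19
  32a + 16b + 8c + 4d + 2e + k = 254
  243a + 81b + 27c + 9d + 3e + k = 1587
Solving the system yields a = 5, b = 3, c = 3, d = 6, e = -4, k = 6.
So P(s) = 5s⁵ + 3s⁴ + 3s³ + 6s² - 4s + 6.
The coefficient of s is -4.

-4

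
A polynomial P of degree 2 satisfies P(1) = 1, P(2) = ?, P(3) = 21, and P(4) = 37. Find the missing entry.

The 3 known points determine the degree-2 polynomial uniquely.
Write P(t) = at^2 + bt + c. Substituting each data point gives a linear system:
  a + b + c = 1
  9a + 3b + c = 21
  16a + 4b + c = 37
Solving the system yields a = 2, b = 2, c = -3.
So P(t) = 2t² + 2t - 3.
Then P(2) = 9.

9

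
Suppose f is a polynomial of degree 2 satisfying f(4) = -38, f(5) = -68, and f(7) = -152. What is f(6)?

Write f(n) = an^2 + bn + c. Substituting each data point gives a linear system:
  16a + 4b + c = -38
  25a + 5b + c = -68
  49a + 7b + c = -152
Solving the system yields a = -4, b = 6, c = 2.
So f(n) = -4n² + 6n + 2.
Then f(6) = -106.

-106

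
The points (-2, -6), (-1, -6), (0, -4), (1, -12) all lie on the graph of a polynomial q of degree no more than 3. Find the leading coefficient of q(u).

-2

Write q(u) = au^3 + bu^2 + cu + d. Substituting each data point gives a linear system:
  -8a + 4b - 2c + d = -6
  -a + b - c + d = -6
  d = -4
  a + b + c + d = -12
Solving the system yields a = -2, b = -5, c = -1, d = -4.
So q(u) = -2u^3 - 5u^2 - u - 4.
The leading coefficient is -2.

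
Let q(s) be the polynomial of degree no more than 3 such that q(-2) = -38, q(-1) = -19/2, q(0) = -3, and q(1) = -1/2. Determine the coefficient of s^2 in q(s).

-2

Write q(s) = as^3 + bs^2 + cs + d. Substituting each data point gives a linear system:
  -8a + 4b - 2c + d = -38
  -a + b - c + d = -19/2
  d = -3
  a + b + c + d = -1/2
Solving the system yields a = 3, b = -2, c = 3/2, d = -3.
So q(s) = 3s^3 - 2s^2 + (3/2)s - 3.
The coefficient of s^2 is -2.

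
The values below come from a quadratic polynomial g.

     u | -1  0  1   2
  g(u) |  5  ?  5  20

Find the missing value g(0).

The 3 known points determine the degree-2 polynomial uniquely.
Write g(u) = au^2 + bu + c. Substituting each data point gives a linear system:
  a - b + c = 5
  a + b + c = 5
  4a + 2b + c = 20
Solving the system yields a = 5, b = 0, c = 0.
So g(u) = 5u^2.
Then g(0) = 0.

0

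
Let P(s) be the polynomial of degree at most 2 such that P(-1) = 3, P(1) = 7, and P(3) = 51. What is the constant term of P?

0

Write P(s) = as^2 + bs + c. Substituting each data point gives a linear system:
  a - b + c = 3
  a + b + c = 7
  9a + 3b + c = 51
Solving the system yields a = 5, b = 2, c = 0.
So P(s) = 5s^2 + 2s.
The constant term is 0.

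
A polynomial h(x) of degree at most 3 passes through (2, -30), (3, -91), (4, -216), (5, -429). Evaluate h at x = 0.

-4

Using the Lagrange interpolation formula with nodes 2, 3, 4, 5:
  L_0(x) = (x - 3)(x - 4)(x - 5) / -6
  L_1(x) = (x - 2)(x - 4)(x - 5) / 2
  L_2(x) = (x - 2)(x - 3)(x - 5) / -2
  L_3(x) = (x - 2)(x - 3)(x - 4) / 6
Then h(x) = -30·L_0(x) - 91·L_1(x) - 216·L_2(x) - 429·L_3(x).
Expanding and collecting terms gives h(x) = -4x^3 + 4x^2 - 5x - 4.
Evaluating at x = 0: h(0) = -4.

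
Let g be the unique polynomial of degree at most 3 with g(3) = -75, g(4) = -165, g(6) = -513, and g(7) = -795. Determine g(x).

g(x) = -2x^3 - 2x^2 - 2x + 3

Write g(x) = ax^3 + bx^2 + cx + d. Substituting each data point gives a linear system:
  27a + 9b + 3c + d = -75
  64a + 16b + 4c + d = -165
  216a + 36b + 6c + d = -513
  343a + 49b + 7c + d = -795
Solving the system yields a = -2, b = -2, c = -2, d = 3.
So g(x) = -2x³ - 2x² - 2x + 3.
Check: g(4) = -165. ✓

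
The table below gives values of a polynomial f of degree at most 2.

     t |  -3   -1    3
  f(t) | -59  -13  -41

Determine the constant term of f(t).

-5

Write f(t) = at^2 + bt + c. Substituting each data point gives a linear system:
  9a - 3b + c = -59
  a - b + c = -13
  9a + 3b + c = -41
Solving the system yields a = -5, b = 3, c = -5.
So f(t) = -5t^2 + 3t - 5.
The constant term is -5.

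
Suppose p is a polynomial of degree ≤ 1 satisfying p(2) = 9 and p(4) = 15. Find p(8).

27

Write p(t) = at + b. Substituting each data point gives a linear system:
  2a + b = 9
  4a + b = 15
Solving the system yields a = 3, b = 3.
So p(t) = 3t + 3.
Then p(8) = 27.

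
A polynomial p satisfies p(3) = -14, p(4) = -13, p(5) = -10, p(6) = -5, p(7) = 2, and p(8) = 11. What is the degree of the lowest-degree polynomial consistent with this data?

Forward differences of the values at u = 3, 4, 5, 6, 7, 8:
  p  : -14  -13  -10  -5  2  11
  Δ  : 1  3  5  7  9
  Δ^2: 2  2  2  2
  Δ^3: 0  0  0
  Δ^4: 0  0
  Δ^5: 0
The second differences are constant (2) and nonzero, while all higher differences vanish, so the minimal degree is 2.

2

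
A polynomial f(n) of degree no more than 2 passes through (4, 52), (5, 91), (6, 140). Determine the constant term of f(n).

-4

Write f(n) = an^2 + bn + c. Substituting each data point gives a linear system:
  16a + 4b + c = 52
  25a + 5b + c = 91
  36a + 6b + c = 140
Solving the system yields a = 5, b = -6, c = -4.
So f(n) = 5n² - 6n - 4.
The constant term is -4.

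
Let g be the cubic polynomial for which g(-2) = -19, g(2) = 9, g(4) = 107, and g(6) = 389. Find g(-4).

Write g(x) = ax^3 + bx^2 + cx + d. Substituting each data point gives a linear system:
  -8a + 4b - 2c + d = -19
  8a + 4b + 2c + d = 9
  64a + 16b + 4c + d = 107
  216a + 36b + 6c + d = 389
Solving the system yields a = 2, b = -1, c = -1, d = -1.
So g(x) = 2x^3 - x^2 - x - 1.
Then g(-4) = -141.

-141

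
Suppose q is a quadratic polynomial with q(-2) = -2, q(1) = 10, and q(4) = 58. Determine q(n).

Write q(n) = an^2 + bn + c. Substituting each data point gives a linear system:
  4a - 2b + c = -2
  a + b + c = 10
  16a + 4b + c = 58
Solving the system yields a = 2, b = 6, c = 2.
So q(n) = 2n² + 6n + 2.
Check: q(4) = 58. ✓

q(n) = 2n^2 + 6n + 2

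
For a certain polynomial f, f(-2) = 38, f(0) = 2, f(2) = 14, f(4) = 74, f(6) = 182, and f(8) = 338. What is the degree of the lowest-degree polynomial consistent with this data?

Forward differences of the values at t = -2, 0, 2, 4, 6, 8:
  f  : 38  2  14  74  182  338
  Δ  : -36  12  60  108  156
  Δ^2: 48  48  48  48
  Δ^3: 0  0  0
  Δ^4: 0  0
  Δ^5: 0
The second differences are constant (48) and nonzero, while all higher differences vanish, so the minimal degree is 2.

2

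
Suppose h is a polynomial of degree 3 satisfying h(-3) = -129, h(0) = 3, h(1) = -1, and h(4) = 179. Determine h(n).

h(n) = 4n^3 - 4n^2 - 4n + 3

Using the Lagrange interpolation formula with nodes -3, 0, 1, 4:
  L_0(n) = n(n - 1)(n - 4) / -84
  L_1(n) = (n + 3)(n - 1)(n - 4) / 12
  L_2(n) = (n + 3)n(n - 4) / -12
  L_3(n) = (n + 3)n(n - 1) / 84
Then h(n) = -129·L_0(n) + 3·L_1(n) - 1·L_2(n) + 179·L_3(n).
Expanding and collecting terms gives h(n) = 4n³ - 4n² - 4n + 3.
Check: h(1) = -1. ✓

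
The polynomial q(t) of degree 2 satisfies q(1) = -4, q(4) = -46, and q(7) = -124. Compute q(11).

Write q(t) = at^2 + bt + c. Substituting each data point gives a linear system:
  a + b + c = -4
  16a + 4b + c = -46
  49a + 7b + c = -124
Solving the system yields a = -2, b = -4, c = 2.
So q(t) = -2t^2 - 4t + 2.
Then q(11) = -284.

-284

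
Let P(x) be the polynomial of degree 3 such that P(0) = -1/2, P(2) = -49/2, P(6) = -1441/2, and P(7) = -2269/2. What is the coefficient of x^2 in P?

-3

Write P(x) = ax^3 + bx^2 + cx + d. Substituting each data point gives a linear system:
  d = -1/2
  8a + 4b + 2c + d = -49/2
  216a + 36b + 6c + d = -1441/2
  343a + 49b + 7c + d = -2269/2
Solving the system yields a = -3, b = -3, c = 6, d = -1/2.
So P(x) = -3x³ - 3x² + 6x - 1/2.
The coefficient of x^2 is -3.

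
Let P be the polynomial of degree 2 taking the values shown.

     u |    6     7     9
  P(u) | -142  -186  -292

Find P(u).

P(u) = -3u^2 - 5u - 4

Write P(u) = au^2 + bu + c. Substituting each data point gives a linear system:
  36a + 6b + c = -142
  49a + 7b + c = -186
  81a + 9b + c = -292
Solving the system yields a = -3, b = -5, c = -4.
So P(u) = -3u^2 - 5u - 4.
Check: P(6) = -142. ✓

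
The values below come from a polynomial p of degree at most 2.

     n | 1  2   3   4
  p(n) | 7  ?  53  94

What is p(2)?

24

On equispaced nodes a degree-2 polynomial has vanishing third forward difference, so
  - p(1) + 3·p(2) - 3·p(3) + p(4) = 0.
Substituting the known values and solving for p(2):
  3·p(2) = 72
  p(2) = 24.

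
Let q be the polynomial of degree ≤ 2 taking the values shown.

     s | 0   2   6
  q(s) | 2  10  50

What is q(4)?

Using the Lagrange interpolation formula with nodes 0, 2, 6:
  L_0(s) = (s - 2)(s - 6) / 12
  L_1(s) = s(s - 6) / -8
  L_2(s) = s(s - 2) / 24
Then q(s) = 2·L_0(s) + 10·L_1(s) + 50·L_2(s).
Expanding and collecting terms gives q(s) = s^2 + 2s + 2.
Evaluating at s = 4: q(4) = 26.

26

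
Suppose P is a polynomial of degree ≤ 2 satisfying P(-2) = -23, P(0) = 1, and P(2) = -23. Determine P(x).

P(x) = -6x^2 + 1

Write P(x) = ax^2 + bx + c. Substituting each data point gives a linear system:
  4a - 2b + c = -23
  c = 1
  4a + 2b + c = -23
Solving the system yields a = -6, b = 0, c = 1.
So P(x) = -6x² + 1.
Check: P(0) = 1. ✓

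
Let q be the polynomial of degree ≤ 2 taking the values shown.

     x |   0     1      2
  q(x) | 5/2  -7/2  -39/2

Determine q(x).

q(x) = -5x^2 - x + 5/2

Using the Lagrange interpolation formula with nodes 0, 1, 2:
  L_0(x) = (x - 1)(x - 2) / 2
  L_1(x) = x(x - 2) / -1
  L_2(x) = x(x - 1) / 2
Then q(x) = 5/2·L_0(x) - 7/2·L_1(x) - 39/2·L_2(x).
Expanding and collecting terms gives q(x) = -5x^2 - x + 5/2.
Check: q(2) = -39/2. ✓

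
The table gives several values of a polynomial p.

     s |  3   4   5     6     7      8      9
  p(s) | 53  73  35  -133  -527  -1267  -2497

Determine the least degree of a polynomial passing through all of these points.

4

Forward differences of the values at s = 3, 4, 5, 6, 7, 8, 9:
  p  : 53  73  35  -133  -527  -1267  -2497
  Δ  : 20  -38  -168  -394  -740  -1230
  Δ^2: -58  -130  -226  -346  -490
  Δ^3: -72  -96  -120  -144
  Δ^4: -24  -24  -24
  Δ^5: 0  0
  Δ^6: 0
The fourth differences are constant (-24) and nonzero, while all higher differences vanish, so the minimal degree is 4.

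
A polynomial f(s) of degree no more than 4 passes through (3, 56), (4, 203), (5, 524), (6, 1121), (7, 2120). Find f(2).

5

Write f(s) = as^4 + bs^3 + cs^2 + ds + e. Substituting each data point gives a linear system:
  81a + 27b + 9c + 3d + e = 56
  256a + 64b + 16c + 4d + e = 203
  625a + 125b + 25c + 5d + e = 524
  1296a + 216b + 36c + 6d + e = 1121
  2401a + 343b + 49c + 7d + e = 2120
Solving the system yields a = 1, b = -1, c = 2, d = -5, e = -1.
So f(s) = s⁴ - s³ + 2s² - 5s - 1.
Then f(2) = 5.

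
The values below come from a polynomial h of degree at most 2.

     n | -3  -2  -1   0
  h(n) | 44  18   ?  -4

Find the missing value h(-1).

On equispaced nodes a degree-2 polynomial has vanishing third forward difference, so
  - h(-3) + 3·h(-2) - 3·h(-1) + h(0) = 0.
Substituting the known values and solving for h(-1):
  -3·h(-1) = -6
  h(-1) = 2.

2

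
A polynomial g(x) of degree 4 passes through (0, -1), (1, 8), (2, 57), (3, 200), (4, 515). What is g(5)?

Using the Lagrange interpolation formula with nodes 0, 1, 2, 3, 4:
  L_0(x) = (x - 1)(x - 2)(x - 3)(x - 4) / 24
  L_1(x) = x(x - 2)(x - 3)(x - 4) / -6
  L_2(x) = x(x - 1)(x - 3)(x - 4) / 4
  L_3(x) = x(x - 1)(x - 2)(x - 4) / -6
  L_4(x) = x(x - 1)(x - 2)(x - 3) / 24
Then g(x) = -1·L_0(x) + 8·L_1(x) + 57·L_2(x) + 200·L_3(x) + 515·L_4(x).
Expanding and collecting terms gives g(x) = x⁴ + 3x³ + 4x² + x - 1.
Evaluating at x = 5: g(5) = 1104.

1104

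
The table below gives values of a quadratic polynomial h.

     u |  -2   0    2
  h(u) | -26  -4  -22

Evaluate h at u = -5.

Write h(u) = au^2 + bu + c. Substituting each data point gives a linear system:
  4a - 2b + c = -26
  c = -4
  4a + 2b + c = -22
Solving the system yields a = -5, b = 1, c = -4.
So h(u) = -5u^2 + u - 4.
Then h(-5) = -134.

-134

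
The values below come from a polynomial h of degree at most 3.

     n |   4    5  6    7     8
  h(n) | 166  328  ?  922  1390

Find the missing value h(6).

574

On equispaced nodes a degree-3 polynomial has vanishing fourth forward difference, so
  h(4) - 4·h(5) + 6·h(6) - 4·h(7) + h(8) = 0.
Substituting the known values and solving for h(6):
  6·h(6) = 3444
  h(6) = 574.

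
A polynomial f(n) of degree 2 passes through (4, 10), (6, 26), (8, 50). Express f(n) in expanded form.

Write f(n) = an^2 + bn + c. Substituting each data point gives a linear system:
  16a + 4b + c = 10
  36a + 6b + c = 26
  64a + 8b + c = 50
Solving the system yields a = 1, b = -2, c = 2.
So f(n) = n^2 - 2n + 2.
Check: f(8) = 50. ✓

f(n) = n^2 - 2n + 2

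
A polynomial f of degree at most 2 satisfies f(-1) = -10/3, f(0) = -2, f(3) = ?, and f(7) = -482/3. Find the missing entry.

-34

The 3 known points determine the degree-2 polynomial uniquely.
Write f(n) = an^2 + bn + c. Substituting each data point gives a linear system:
  a - b + c = -10/3
  c = -2
  49a + 7b + c = -482/3
Solving the system yields a = -3, b = -5/3, c = -2.
So f(n) = -3n^2 - (5/3)n - 2.
Then f(3) = -34.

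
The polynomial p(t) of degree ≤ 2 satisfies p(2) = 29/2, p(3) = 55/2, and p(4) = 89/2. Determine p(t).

p(t) = 2t^2 + 3t + 1/2

Write p(t) = at^2 + bt + c. Substituting each data point gives a linear system:
  4a + 2b + c = 29/2
  9a + 3b + c = 55/2
  16a + 4b + c = 89/2
Solving the system yields a = 2, b = 3, c = 1/2.
So p(t) = 2t^2 + 3t + 1/2.
Check: p(4) = 89/2. ✓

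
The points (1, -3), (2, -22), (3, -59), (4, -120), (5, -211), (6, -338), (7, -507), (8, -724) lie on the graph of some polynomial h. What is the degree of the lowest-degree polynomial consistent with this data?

Forward differences of the values at s = 1, 2, 3, 4, 5, 6, 7, 8:
  h  : -3  -22  -59  -120  -211  -338  -507  -724
  Δ  : -19  -37  -61  -91  -127  -169  -217
  Δ^2: -18  -24  -30  -36  -42  -48
  Δ^3: -6  -6  -6  -6  -6
  Δ^4: 0  0  0  0
  Δ^5: 0  0  0
  Δ^6: 0  0
  Δ^7: 0
The third differences are constant (-6) and nonzero, while all higher differences vanish, so the minimal degree is 3.

3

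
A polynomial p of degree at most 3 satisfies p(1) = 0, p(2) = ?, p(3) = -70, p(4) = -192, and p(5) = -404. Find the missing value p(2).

On equispaced nodes a degree-3 polynomial has vanishing fourth forward difference, so
  p(1) - 4·p(2) + 6·p(3) - 4·p(4) + p(5) = 0.
Substituting the known values and solving for p(2):
  -4·p(2) = 56
  p(2) = -14.

-14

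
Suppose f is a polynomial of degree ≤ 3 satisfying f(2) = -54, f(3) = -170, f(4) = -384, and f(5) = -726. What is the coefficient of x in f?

-1

Write f(x) = ax^3 + bx^2 + cx + d. Substituting each data point gives a linear system:
  8a + 4b + 2c + d = -54
  27a + 9b + 3c + d = -170
  64a + 16b + 4c + d = -384
  125a + 25b + 5c + d = -726
Solving the system yields a = -5, b = -4, c = -1, d = 4.
So f(x) = -5x³ - 4x² - x + 4.
The coefficient of x is -1.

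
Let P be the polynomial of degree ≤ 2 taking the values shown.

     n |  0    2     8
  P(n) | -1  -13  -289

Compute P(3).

-34

Using the Lagrange interpolation formula with nodes 0, 2, 8:
  L_0(n) = (n - 2)(n - 8) / 16
  L_1(n) = n(n - 8) / -12
  L_2(n) = n(n - 2) / 48
Then P(n) = -1·L_0(n) - 13·L_1(n) - 289·L_2(n).
Expanding and collecting terms gives P(n) = -5n^2 + 4n - 1.
Evaluating at n = 3: P(3) = -34.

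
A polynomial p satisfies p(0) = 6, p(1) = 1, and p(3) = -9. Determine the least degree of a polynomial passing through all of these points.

1

Divided differences on the nodes 0, 1, 3:
  order 0: 6  1  -9
  order 1: -5  -5
  order 2: 0
The order-1 divided differences are all -5 (nonzero) and every higher order vanishes, so the data lies on a polynomial of degree exactly 1.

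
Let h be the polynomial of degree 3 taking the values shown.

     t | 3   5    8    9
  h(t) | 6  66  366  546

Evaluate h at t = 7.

Write h(t) = at^3 + bt^2 + ct + d. Substituting each data point gives a linear system:
  27a + 9b + 3c + d = 6
  125a + 25b + 5c + d = 66
  512a + 64b + 8c + d = 366
  729a + 81b + 9c + d = 546
Solving the system yields a = 1, b = -2, c = -3, d = 6.
So h(t) = t^3 - 2t^2 - 3t + 6.
Then h(7) = 230.

230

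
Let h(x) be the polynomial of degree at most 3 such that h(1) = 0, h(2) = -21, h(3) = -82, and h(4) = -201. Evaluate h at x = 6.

-685

Forward differences of the values at x = 1, 2, 3, 4:
  h  : 0  -21  -82  -201
  Δ  : -21  -61  -119
  Δ^2: -40  -58
  Δ^3: -18
The third differences are constant, confirming degree 3.
Interpolating (Newton forward form) and evaluating at x = 6 gives h(6) = -685.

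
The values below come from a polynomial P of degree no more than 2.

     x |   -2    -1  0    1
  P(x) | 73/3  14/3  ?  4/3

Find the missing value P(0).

The 3 known points determine the degree-2 polynomial uniquely.
Write P(x) = ax^2 + bx + c. Substituting each data point gives a linear system:
  4a - 2b + c = 73/3
  a - b + c = 14/3
  a + b + c = 4/3
Solving the system yields a = 6, b = -5/3, c = -3.
So P(x) = 6x^2 - (5/3)x - 3.
Then P(0) = -3.

-3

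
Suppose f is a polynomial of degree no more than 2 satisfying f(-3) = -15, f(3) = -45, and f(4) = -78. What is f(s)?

f(s) = -4s^2 - 5s + 6

Write f(s) = as^2 + bs + c. Substituting each data point gives a linear system:
  9a - 3b + c = -15
  9a + 3b + c = -45
  16a + 4b + c = -78
Solving the system yields a = -4, b = -5, c = 6.
So f(s) = -4s^2 - 5s + 6.
Check: f(3) = -45. ✓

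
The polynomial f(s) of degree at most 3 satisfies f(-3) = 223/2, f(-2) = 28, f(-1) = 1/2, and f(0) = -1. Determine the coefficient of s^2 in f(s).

-2

Write f(s) = as^3 + bs^2 + cs + d. Substituting each data point gives a linear system:
  -27a + 9b - 3c + d = 223/2
  -8a + 4b - 2c + d = 28
  -a + b - c + d = 1/2
  d = -1
Solving the system yields a = -5, b = -2, c = 3/2, d = -1.
So f(s) = -5s^3 - 2s^2 + (3/2)s - 1.
The coefficient of s^2 is -2.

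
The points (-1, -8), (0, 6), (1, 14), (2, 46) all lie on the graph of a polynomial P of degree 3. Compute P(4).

Write P(u) = au^3 + bu^2 + cu + d. Substituting each data point gives a linear system:
  -a + b - c + d = -8
  d = 6
  a + b + c + d = 14
  8a + 4b + 2c + d = 46
Solving the system yields a = 5, b = -3, c = 6, d = 6.
So P(u) = 5u^3 - 3u^2 + 6u + 6.
Then P(4) = 302.

302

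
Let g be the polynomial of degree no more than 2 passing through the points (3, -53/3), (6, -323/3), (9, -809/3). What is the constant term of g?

Write g(u) = au^2 + bu + c. Substituting each data point gives a linear system:
  9a + 3b + c = -53/3
  36a + 6b + c = -323/3
  81a + 9b + c = -809/3
Solving the system yields a = -4, b = 6, c = 1/3.
So g(u) = -4u² + 6u + 1/3.
The constant term is 1/3.

1/3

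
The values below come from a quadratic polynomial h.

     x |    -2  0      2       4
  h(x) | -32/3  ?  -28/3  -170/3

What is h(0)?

The 3 known points determine the degree-2 polynomial uniquely.
Write h(x) = ax^2 + bx + c. Substituting each data point gives a linear system:
  4a - 2b + c = -32/3
  4a + 2b + c = -28/3
  16a + 4b + c = -170/3
Solving the system yields a = -4, b = 1/3, c = 6.
So h(x) = -4x^2 + (1/3)x + 6.
Then h(0) = 6.

6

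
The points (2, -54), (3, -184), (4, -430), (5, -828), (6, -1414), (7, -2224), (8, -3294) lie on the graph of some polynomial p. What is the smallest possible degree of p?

3

Forward differences of the values at t = 2, 3, 4, 5, 6, 7, 8:
  p  : -54  -184  -430  -828  -1414  -2224  -3294
  Δ  : -130  -246  -398  -586  -810  -1070
  Δ^2: -116  -152  -188  -224  -260
  Δ^3: -36  -36  -36  -36
  Δ^4: 0  0  0
  Δ^5: 0  0
  Δ^6: 0
The third differences are constant (-36) and nonzero, while all higher differences vanish, so the minimal degree is 3.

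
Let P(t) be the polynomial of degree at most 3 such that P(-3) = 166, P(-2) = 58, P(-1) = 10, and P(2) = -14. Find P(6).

-662

Write P(t) = at^3 + bt^2 + ct + d. Substituting each data point gives a linear system:
  -27a + 9b - 3c + d = 166
  -8a + 4b - 2c + d = 58
  -a + b - c + d = 10
  8a + 4b + 2c + d = -14
Solving the system yields a = -4, b = 6, c = -2, d = -2.
So P(t) = -4t³ + 6t² - 2t - 2.
Then P(6) = -662.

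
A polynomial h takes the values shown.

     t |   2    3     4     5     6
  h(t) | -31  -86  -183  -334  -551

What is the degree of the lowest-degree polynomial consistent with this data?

3

Forward differences of the values at t = 2, 3, 4, 5, 6:
  h  : -31  -86  -183  -334  -551
  Δ  : -55  -97  -151  -217
  Δ^2: -42  -54  -66
  Δ^3: -12  -12
  Δ^4: 0
The third differences are constant (-12) and nonzero, while all higher differences vanish, so the minimal degree is 3.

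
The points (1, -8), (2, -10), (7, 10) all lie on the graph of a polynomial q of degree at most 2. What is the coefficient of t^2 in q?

Write q(t) = at^2 + bt + c. Substituting each data point gives a linear system:
  a + b + c = -8
  4a + 2b + c = -10
  49a + 7b + c = 10
Solving the system yields a = 1, b = -5, c = -4.
So q(t) = t^2 - 5t - 4.
The leading coefficient is 1.

1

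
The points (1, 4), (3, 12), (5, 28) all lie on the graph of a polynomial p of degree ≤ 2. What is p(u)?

p(u) = u^2 + 3

Using the Lagrange interpolation formula with nodes 1, 3, 5:
  L_0(u) = (u - 3)(u - 5) / 8
  L_1(u) = (u - 1)(u - 5) / -4
  L_2(u) = (u - 1)(u - 3) / 8
Then p(u) = 4·L_0(u) + 12·L_1(u) + 28·L_2(u).
Expanding and collecting terms gives p(u) = u^2 + 3.
Check: p(1) = 4. ✓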